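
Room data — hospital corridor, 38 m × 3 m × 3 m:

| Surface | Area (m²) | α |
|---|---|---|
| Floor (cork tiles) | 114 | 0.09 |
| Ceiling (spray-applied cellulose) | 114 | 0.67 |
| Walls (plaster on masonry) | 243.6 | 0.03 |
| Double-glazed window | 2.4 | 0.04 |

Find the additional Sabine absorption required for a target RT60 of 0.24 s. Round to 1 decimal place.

Total absorption A₁ = 114×0.09 + 114×0.67 + 243.6×0.03 + 2.4×0.04
  = 10.260 + 76.380 + 7.308 + 0.096 = 94.044 m² sabins.
V = 342 m³. Required absorption A₂ = 0.161 × 342 / 0.24 = 229.425 sabins.
Additional absorption ΔA = 229.425 − 94.044 = 135.4 sabins.

135.4 sabins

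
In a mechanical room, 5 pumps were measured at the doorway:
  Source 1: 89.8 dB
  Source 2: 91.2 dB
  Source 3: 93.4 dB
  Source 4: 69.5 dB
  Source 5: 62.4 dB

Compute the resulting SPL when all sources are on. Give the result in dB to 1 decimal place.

96.5 dB

Sum in the linear (power) domain: Σ 10^(Lᵢ/10) = 10^(89.8/10) + 10^(91.2/10) + 10^(93.4/10) + 10^(69.5/10) + 10^(62.4/10) = 4.472e+09.
Back to dB: 10·log₁₀ Σ = 96.5 dB.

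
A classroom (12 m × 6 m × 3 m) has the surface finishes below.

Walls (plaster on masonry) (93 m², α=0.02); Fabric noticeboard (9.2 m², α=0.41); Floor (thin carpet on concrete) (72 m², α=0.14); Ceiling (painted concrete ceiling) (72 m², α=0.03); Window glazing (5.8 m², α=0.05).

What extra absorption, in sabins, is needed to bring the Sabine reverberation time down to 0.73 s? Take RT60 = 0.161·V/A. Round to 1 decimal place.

29.5 sabins

A₁ = Σ Sᵢαᵢ = 93·0.02 + 9.2·0.41 + 72·0.14 + 72·0.03 + 5.8·0.05 = 18.162 sabins.
V = 216 m³. Required absorption A₂ = 0.161 × 216 / 0.73 = 47.638 sabins.
Shortfall: 47.638 − 18.162 = 29.5 sabins.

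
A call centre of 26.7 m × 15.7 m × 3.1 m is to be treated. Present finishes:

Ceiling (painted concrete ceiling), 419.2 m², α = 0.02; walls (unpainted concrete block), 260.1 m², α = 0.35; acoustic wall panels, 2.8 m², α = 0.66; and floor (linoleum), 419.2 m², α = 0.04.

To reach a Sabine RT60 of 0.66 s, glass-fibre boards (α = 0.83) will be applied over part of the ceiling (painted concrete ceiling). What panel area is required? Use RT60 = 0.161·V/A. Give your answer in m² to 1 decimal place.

A₁ = Σ Sᵢαᵢ = 419.2·0.02 + 260.1·0.35 + 2.8·0.66 + 419.2·0.04 = 118.035 sabins.
V = 1299.489 m³. Target absorption A₂ = 0.161 × 1299.489 / 0.66 = 316.997 sabins.
Absorption to add: 316.997 − 118.035 = 198.962 sabins.
Net gain per m²: Δα = 0.83 − 0.02 = 0.81.
Panel area = 198.962 / 0.81 = 245.6 m².

245.6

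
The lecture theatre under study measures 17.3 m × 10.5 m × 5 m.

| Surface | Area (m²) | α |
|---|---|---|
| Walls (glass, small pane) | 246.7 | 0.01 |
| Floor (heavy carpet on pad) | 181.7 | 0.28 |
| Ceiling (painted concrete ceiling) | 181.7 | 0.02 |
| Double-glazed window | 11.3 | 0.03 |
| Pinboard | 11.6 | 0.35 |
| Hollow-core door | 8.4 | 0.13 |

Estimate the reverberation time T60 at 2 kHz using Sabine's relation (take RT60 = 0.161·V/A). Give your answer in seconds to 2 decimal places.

Total absorption A = 246.7×0.01 + 181.7×0.28 + 181.7×0.02 + 11.3×0.03 + 11.6×0.35 + 8.4×0.13
  = 2.467 + 50.876 + 3.634 + 0.339 + 4.060 + 1.092 = 62.468 m² sabins.
V = 17.3·10.5·5 = 908.25 m³.
Sabine: RT60 = 0.161 × 908.25 / 62.468 = 2.34 s.

2.34 s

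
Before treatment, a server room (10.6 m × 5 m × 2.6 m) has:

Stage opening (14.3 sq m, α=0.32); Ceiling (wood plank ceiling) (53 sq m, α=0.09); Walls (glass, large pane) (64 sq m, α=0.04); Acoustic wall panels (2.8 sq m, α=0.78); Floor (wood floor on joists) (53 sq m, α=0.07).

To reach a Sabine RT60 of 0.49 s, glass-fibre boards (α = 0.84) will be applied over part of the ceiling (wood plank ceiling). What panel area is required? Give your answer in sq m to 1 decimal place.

36.6

A₁ = Σ Sᵢαᵢ = 14.3*0.32 + 53*0.09 + 64*0.04 + 2.8*0.78 + 53*0.07 = 17.800 sabins.
V = 137.8 m³. Target absorption A₂ = 0.161 × 137.8 / 0.49 = 45.277 sabins.
Absorption to add: 45.277 − 17.800 = 27.477 sabins.
Net gain per sq m: Δα = 0.84 − 0.09 = 0.75.
Area = ΔA/Δα = 27.477/0.75 = 36.6 sq m.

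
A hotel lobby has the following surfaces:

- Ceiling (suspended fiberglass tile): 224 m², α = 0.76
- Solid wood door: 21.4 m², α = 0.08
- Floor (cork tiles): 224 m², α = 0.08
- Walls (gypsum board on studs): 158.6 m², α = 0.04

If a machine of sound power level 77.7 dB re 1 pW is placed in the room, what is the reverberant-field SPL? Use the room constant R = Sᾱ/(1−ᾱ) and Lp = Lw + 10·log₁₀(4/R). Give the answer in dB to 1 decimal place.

59.2 dB

Σ(Sᵢαᵢ) = 224·0.76 + 21.4·0.08 + 224·0.08 + 158.6·0.04 = 196.216; total area S = 628.0 m².
ᾱ = 196.216/628.0 = 0.3124; R = Sᾱ/(1−ᾱ) = 196.216/(1−0.3124) = 285.364 m².
Lp = 77.7 + 10·log₁₀(4/285.364) = 77.7 + (-18.53) = 59.2 dB.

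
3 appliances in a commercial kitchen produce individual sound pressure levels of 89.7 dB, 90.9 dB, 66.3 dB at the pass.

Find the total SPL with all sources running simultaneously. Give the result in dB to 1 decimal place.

93.4 dB

Σ 10^(Lᵢ/10) = 2.168e+09.
Combined level = 10 log₁₀(2.168e+09) = 93.4 dB.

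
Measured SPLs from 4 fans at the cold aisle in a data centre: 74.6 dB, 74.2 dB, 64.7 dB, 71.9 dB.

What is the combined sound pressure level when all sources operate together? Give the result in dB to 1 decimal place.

78.7 dB

Σ 10^(Lᵢ/10) = 7.358e+07.
L_total = 10·log₁₀(7.358e+07) = 78.7 dB.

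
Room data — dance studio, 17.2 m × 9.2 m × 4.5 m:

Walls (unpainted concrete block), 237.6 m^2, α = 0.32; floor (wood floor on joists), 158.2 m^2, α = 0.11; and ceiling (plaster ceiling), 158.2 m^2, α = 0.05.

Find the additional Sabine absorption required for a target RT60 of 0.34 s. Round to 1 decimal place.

Equivalent absorption area: A₁ = 237.6×0.32 + 158.2×0.11 + 158.2×0.05 = 101.344 m^2.
For T = 0.34 s, need A₂ = 0.161·V/T = 0.161·712.08/0.34 = 337.191 sabins.
Additional absorption ΔA = 337.191 − 101.344 = 235.8 sabins.

235.8 sabins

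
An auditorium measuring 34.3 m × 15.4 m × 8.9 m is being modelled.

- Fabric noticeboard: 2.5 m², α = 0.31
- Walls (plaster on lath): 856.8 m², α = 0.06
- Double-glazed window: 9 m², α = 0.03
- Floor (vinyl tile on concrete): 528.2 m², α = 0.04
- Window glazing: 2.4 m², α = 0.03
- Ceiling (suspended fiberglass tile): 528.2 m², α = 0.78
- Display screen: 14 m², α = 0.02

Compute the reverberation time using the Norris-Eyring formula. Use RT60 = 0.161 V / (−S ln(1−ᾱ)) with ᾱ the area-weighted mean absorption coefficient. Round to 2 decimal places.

S = Σ Sᵢ = 1941.1 m².
Absorption A = 2.5·0.31 + 856.8·0.06 + 9·0.03 + 528.2·0.04 + 2.4·0.03 + 528.2·0.78 + 14·0.02 = 485.929 sabins.
Mean coefficient ᾱ = A/S = 0.2503.
−S·ln(1−ᾱ) = −1941.1 × ln(1 − 0.2503) = 559.196.
V = 34.3 × 15.4 × 8.9 = 4701.158 m³.
RT60 = 0.161 × 4701.158 / 559.196 = 1.35 s.

1.35 s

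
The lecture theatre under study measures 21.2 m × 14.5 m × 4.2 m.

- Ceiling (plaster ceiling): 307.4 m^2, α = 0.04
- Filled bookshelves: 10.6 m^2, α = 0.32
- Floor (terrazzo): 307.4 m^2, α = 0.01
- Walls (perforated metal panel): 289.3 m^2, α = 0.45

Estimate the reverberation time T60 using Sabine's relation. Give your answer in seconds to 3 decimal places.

Total absorption A = 307.4×0.04 + 10.6×0.32 + 307.4×0.01 + 289.3×0.45
  = 12.296 + 3.392 + 3.074 + 130.185 = 148.947 m^2 sabins.
Volume V = 21.2 × 14.5 × 4.2 = 1291.08 m³.
T = 0.161 V/A = 0.161·1291.08/148.947 = 1.396 s.

1.396 s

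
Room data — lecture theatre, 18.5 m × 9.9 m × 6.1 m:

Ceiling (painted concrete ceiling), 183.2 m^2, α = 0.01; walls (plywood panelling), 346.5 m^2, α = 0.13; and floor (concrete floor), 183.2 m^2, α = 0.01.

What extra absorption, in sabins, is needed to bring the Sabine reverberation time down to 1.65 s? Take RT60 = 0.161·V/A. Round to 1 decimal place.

60.3 sabins

Total absorption A₁ = 183.2*0.01 + 346.5*0.13 + 183.2*0.01
  = 1.832 + 45.045 + 1.832 = 48.709 m^2 sabins.
Target A₂ = 0.161·1117.215/1.65 = 109.013 sabins (V = 1117.215 m³).
Shortfall: 109.013 − 48.709 = 60.3 sabins.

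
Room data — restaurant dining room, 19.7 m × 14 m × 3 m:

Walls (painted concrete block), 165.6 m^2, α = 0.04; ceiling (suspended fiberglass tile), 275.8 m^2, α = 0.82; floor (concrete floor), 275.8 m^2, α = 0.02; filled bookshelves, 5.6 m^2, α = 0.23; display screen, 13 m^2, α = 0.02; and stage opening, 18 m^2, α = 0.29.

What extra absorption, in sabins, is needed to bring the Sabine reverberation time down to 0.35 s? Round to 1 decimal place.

Total absorption A₁ = 165.6×0.04 + 275.8×0.82 + 275.8×0.02 + 5.6×0.23 + 13×0.02 + 18×0.29
  = 6.624 + 226.156 + 5.516 + 1.288 + 0.260 + 5.220 = 245.064 m^2 sabins.
For T = 0.35 s, need A₂ = 0.161·V/T = 0.161·827.4/0.35 = 380.604 sabins.
Additional absorption ΔA = 380.604 − 245.064 = 135.5 sabins.

135.5 sabins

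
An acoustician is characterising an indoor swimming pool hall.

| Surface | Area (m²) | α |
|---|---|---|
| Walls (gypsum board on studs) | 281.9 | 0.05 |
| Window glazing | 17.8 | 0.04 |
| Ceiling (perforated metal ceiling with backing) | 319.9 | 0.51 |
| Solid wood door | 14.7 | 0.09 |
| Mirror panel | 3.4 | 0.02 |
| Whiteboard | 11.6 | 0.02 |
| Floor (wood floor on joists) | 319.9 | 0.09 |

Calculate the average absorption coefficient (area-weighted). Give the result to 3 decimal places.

Total surface area S = 969.2 m².
A = 281.9*0.05 + 17.8*0.04 + 319.9*0.51 + 14.7*0.09 + 3.4*0.02 + 11.6*0.02 + 319.9*0.09 = 208.370 sabins.
ᾱ = 208.370 / 969.2 = 0.215.

0.215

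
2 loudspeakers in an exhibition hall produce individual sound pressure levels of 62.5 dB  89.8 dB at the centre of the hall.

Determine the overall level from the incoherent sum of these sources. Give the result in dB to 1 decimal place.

89.8 dB

Sum in the linear (power) domain: Σ 10^(Lᵢ/10) = 10^(62.5/10) + 10^(89.8/10) = 9.568e+08.
Back to dB: 10·log₁₀ Σ = 89.8 dB.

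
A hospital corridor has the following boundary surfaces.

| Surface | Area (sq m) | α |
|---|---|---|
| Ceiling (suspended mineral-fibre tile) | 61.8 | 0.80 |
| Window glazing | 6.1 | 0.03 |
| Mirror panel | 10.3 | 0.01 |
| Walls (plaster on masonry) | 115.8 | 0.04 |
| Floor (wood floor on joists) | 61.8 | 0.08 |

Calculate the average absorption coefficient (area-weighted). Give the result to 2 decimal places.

0.23

S = Σ Sᵢ = 61.8 + 6.1 + 10.3 + 115.8 + 61.8 = 255.8 sq m.
Weighted sum Σ Sα = 59.302.
ᾱ = 59.302 / 255.8 = 0.23.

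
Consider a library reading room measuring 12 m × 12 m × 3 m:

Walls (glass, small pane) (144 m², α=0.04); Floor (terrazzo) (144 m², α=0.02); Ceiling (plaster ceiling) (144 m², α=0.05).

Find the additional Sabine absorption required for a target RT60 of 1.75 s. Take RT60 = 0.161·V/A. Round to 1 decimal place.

23.9 sabins

Total absorption A₁ = 144·0.04 + 144·0.02 + 144·0.05
  = 5.760 + 2.880 + 7.200 = 15.840 m² sabins.
Target A₂ = 0.161·432/1.75 = 39.744 sabins (V = 432 m³).
ΔA = A₂ − A₁ = 39.744 − 15.840 = 23.9 sabins.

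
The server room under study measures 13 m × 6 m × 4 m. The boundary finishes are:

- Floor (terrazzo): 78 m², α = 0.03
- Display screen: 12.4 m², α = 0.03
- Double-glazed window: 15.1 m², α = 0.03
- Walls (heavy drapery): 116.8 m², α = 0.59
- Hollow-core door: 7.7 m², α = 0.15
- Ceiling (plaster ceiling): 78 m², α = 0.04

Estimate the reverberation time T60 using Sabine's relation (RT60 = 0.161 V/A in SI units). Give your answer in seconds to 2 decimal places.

0.66 s

Total absorption A = 78×0.03 + 12.4×0.03 + 15.1×0.03 + 116.8×0.59 + 7.7×0.15 + 78×0.04
  = 2.340 + 0.372 + 0.453 + 68.912 + 1.155 + 3.120 = 76.352 m² sabins.
Room volume: 312 m³.
T = 0.161 V/A = 0.161·312/76.352 = 0.66 s.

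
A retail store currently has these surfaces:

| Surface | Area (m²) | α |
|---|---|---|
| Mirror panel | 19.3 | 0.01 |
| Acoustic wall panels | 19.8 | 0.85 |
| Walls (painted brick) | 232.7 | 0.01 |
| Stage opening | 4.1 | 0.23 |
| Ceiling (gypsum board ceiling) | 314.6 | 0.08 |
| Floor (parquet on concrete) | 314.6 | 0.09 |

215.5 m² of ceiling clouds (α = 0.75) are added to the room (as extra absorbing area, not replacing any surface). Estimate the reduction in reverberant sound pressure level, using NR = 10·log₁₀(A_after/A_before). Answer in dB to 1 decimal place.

A_before = Σ Sᵢαᵢ = 19.3*0.01 + 19.8*0.85 + 232.7*0.01 + 4.1*0.23 + 314.6*0.08 + 314.6*0.09 = 73.775 sabins.
Added absorption = 215.5 × 0.75 = 161.625 sabins.
New total A_after = 235.400 sabins.
Reduction = 10 log₁₀(A_after/A_before) = 10 log₁₀(3.1908) = 5.0 dB.

5.0 dB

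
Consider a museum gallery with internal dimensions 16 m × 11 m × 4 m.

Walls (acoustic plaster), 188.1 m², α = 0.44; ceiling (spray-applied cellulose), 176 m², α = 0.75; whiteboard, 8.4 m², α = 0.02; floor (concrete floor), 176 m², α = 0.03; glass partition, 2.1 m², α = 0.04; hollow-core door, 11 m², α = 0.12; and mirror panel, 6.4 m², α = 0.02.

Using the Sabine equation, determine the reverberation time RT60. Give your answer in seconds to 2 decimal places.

Total absorption A = 188.1*0.44 + 176*0.75 + 8.4*0.02 + 176*0.03 + 2.1*0.04 + 11*0.12 + 6.4*0.02
  = 82.764 + 132.000 + 0.168 + 5.280 + 0.084 + 1.320 + 0.128 = 221.744 m² sabins.
V = 16·11·4 = 704 m³.
T = 0.161 V/A = 0.161·704/221.744 = 0.51 s.

0.51 sec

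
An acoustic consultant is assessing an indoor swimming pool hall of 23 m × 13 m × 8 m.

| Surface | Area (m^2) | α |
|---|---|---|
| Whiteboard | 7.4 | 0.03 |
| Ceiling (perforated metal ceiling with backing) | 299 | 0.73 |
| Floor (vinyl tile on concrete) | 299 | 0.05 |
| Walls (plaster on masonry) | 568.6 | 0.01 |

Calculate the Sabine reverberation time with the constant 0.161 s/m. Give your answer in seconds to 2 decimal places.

1.61 seconds

Total absorption A = 7.4·0.03 + 299·0.73 + 299·0.05 + 568.6·0.01
  = 0.222 + 218.270 + 14.950 + 5.686 = 239.128 m^2 sabins.
V = 23·13·8 = 2392 m³.
Sabine: RT60 = 0.161 × 2392 / 239.128 = 1.61 s.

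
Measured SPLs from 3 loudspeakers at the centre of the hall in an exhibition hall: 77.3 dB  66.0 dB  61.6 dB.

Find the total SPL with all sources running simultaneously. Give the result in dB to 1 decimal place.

77.7 dB

Converting to relative power and adding: 10^(77.3/10) + 10^(66.0/10) + 10^(61.6/10) = 5.913e+07.
L_total = 10·log₁₀(5.913e+07) = 77.7 dB.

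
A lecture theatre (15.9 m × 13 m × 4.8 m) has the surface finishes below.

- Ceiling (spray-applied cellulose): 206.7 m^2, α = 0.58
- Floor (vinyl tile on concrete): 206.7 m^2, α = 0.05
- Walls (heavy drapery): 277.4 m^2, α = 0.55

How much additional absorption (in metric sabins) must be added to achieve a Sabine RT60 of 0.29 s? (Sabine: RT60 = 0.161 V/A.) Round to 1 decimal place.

Total absorption A₁ = 206.7·0.58 + 206.7·0.05 + 277.4·0.55
  = 119.886 + 10.335 + 152.570 = 282.791 m^2 sabins.
For T = 0.29 s, need A₂ = 0.161·V/T = 0.161·992.16/0.29 = 550.820 sabins.
Shortfall: 550.820 − 282.791 = 268.0 sabins.

268.0 sabins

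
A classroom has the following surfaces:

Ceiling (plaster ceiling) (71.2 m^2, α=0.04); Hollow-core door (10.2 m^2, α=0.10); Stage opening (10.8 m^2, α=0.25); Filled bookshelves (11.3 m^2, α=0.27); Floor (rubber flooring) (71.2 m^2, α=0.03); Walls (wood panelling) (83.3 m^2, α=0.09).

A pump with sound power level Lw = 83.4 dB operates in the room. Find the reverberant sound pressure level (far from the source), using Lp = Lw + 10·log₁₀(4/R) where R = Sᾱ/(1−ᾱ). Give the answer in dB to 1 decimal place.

76.2 dB

A = 19.252 sabins; S = 258.0 m^2.
ᾱ = 19.252/258.0 = 0.0746; R = Sᾱ/(1−ᾱ) = 19.252/(1−0.0746) = 20.804 m^2.
Lp = 83.4 + 10·log₁₀(4/20.804) = 83.4 + (-7.16) = 76.2 dB.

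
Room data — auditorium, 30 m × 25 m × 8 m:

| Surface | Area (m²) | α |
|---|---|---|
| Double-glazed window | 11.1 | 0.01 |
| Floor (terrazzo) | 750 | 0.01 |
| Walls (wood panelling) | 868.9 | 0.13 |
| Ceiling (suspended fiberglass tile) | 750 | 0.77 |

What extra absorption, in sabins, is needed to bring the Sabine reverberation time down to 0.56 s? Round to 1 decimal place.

1026.9 sabins

Equivalent absorption area: A₁ = 11.1*0.01 + 750*0.01 + 868.9*0.13 + 750*0.77 = 698.068 m².
For T = 0.56 s, need A₂ = 0.161·V/T = 0.161·6000/0.56 = 1725.000 sabins.
Additional absorption ΔA = 1725.000 − 698.068 = 1026.9 sabins.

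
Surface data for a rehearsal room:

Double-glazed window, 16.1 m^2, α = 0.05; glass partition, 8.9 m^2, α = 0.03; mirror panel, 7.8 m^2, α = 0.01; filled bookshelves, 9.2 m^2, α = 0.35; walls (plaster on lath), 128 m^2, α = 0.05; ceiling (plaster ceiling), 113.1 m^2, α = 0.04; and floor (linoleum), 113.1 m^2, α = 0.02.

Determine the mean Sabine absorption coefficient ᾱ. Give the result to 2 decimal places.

S = Σ Sᵢ = 16.1 + 8.9 + 7.8 + 9.2 + 128 + 113.1 + 113.1 = 396.2 m^2.
Σ(Sᵢαᵢ) = 16.1·0.05 + 8.9·0.03 + 7.8·0.01 + 9.2·0.35 + 128·0.05 + 113.1·0.04 + 113.1·0.02 = 17.556.
ᾱ = A/S = 0.04.

0.04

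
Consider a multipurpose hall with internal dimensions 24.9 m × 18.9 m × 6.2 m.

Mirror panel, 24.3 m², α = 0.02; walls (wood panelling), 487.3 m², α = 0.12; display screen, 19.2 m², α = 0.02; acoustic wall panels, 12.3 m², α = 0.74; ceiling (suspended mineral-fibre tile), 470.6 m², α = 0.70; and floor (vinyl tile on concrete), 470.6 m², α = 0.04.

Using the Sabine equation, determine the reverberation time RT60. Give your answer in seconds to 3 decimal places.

A = Σ Sᵢαᵢ = 24.3*0.02 + 487.3*0.12 + 19.2*0.02 + 12.3*0.74 + 470.6*0.70 + 470.6*0.04 = 416.692 sabins.
V = 24.9·18.9·6.2 = 2917.782 m³.
Sabine: RT60 = 0.161 × 2917.782 / 416.692 = 1.127 s.

1.127 s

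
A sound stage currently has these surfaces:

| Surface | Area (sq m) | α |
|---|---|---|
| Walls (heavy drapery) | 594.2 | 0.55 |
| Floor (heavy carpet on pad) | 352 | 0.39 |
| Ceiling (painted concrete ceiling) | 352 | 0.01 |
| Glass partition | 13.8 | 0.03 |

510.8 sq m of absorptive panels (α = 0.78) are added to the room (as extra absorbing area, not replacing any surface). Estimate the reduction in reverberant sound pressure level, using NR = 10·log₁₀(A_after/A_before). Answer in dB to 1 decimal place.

Equivalent absorption area: A_before = 594.2·0.55 + 352·0.39 + 352·0.01 + 13.8·0.03 = 468.024 sq m.
Added absorption = 510.8 × 0.78 = 398.424 sabins.
A_after = 468.024 + 398.424 = 866.448 sabins.
NR = 10·log₁₀(866.448/468.024) = 2.7 dB.

2.7 dB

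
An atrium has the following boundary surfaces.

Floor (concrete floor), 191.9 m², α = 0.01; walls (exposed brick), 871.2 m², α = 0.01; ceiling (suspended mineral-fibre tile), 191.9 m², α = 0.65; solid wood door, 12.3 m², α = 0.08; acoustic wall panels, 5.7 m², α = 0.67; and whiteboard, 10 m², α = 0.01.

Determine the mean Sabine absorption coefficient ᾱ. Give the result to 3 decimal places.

0.109

S = Σ Sᵢ = 191.9 + 871.2 + 191.9 + 12.3 + 5.7 + 10 = 1283.0 m².
Weighted sum Σ Sα = 140.269.
ᾱ = 140.269 / 1283.0 = 0.109.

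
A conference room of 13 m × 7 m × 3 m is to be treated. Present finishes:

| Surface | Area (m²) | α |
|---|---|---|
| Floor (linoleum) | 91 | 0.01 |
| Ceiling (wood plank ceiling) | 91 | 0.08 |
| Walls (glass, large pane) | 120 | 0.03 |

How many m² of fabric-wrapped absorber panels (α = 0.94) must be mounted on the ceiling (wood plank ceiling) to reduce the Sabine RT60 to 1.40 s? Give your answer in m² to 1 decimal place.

Summing Sᵢαᵢ: 0.910 + 7.280 + 3.600 → A₁ = 11.790 sabins.
V = 273 m³. Target absorption A₂ = 0.161 × 273 / 1.40 = 31.395 sabins.
Absorption to add: 31.395 − 11.790 = 19.605 sabins.
Net gain per m²: Δα = 0.94 − 0.08 = 0.86.
Panel area = 19.605 / 0.86 = 22.8 m².

22.8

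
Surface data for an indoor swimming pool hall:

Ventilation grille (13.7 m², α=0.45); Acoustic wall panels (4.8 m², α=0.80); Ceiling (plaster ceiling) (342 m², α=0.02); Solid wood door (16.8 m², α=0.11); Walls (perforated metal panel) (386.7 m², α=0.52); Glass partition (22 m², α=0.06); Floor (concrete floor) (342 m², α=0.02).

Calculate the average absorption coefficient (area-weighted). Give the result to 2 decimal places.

0.20

S = Σ Sᵢ = 13.7 + 4.8 + 342 + 16.8 + 386.7 + 22 + 342 = 1128.0 m².
Weighted sum Σ Sα = 227.937.
ᾱ = 227.937 / 1128.0 = 0.20.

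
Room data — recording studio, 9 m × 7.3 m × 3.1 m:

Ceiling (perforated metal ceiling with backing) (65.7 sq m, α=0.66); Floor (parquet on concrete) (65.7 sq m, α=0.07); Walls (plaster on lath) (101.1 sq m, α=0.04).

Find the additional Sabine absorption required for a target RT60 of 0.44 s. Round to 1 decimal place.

Summing Sᵢαᵢ: 43.362 + 4.599 + 4.044 → A₁ = 52.005 sabins.
For T = 0.44 s, need A₂ = 0.161·V/T = 0.161·203.67/0.44 = 74.525 sabins.
Additional absorption ΔA = 74.525 − 52.005 = 22.5 sabins.

22.5 sabins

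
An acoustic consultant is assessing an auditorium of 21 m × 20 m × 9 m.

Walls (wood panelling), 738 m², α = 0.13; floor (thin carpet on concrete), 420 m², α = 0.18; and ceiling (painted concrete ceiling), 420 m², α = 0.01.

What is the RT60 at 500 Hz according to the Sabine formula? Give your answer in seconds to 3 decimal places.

3.463 s

Summing Sᵢαᵢ: 95.940 + 75.600 + 4.200 → A = 175.740 sabins.
V = 21·20·9 = 3780 m³.
T = 0.161 V/A = 0.161·3780/175.740 = 3.463 s.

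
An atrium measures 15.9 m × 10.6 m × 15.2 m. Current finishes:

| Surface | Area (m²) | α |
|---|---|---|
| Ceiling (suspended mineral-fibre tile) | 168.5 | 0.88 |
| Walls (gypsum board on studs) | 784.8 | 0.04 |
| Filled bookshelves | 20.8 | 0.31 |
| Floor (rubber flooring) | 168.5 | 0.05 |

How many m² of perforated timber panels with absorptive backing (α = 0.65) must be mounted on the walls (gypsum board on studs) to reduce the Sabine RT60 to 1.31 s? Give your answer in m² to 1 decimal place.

197.2

Summing Sᵢαᵢ: 148.280 + 31.392 + 6.448 + 8.425 → A₁ = 194.545 sabins.
V = 2561.808 m³. Target absorption A₂ = 0.161 × 2561.808 / 1.31 = 314.848 sabins.
Absorption to add: 314.848 − 194.545 = 120.303 sabins.
Net gain per m²: Δα = 0.65 − 0.04 = 0.61.
Area = ΔA/Δα = 120.303/0.61 = 197.2 m².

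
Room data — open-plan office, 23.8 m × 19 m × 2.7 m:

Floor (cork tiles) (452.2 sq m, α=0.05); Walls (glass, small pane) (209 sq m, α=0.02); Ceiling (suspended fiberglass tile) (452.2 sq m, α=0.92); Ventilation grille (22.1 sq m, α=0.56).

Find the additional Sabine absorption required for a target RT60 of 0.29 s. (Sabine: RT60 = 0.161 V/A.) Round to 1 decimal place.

Total absorption A₁ = 452.2·0.05 + 209·0.02 + 452.2·0.92 + 22.1·0.56
  = 22.610 + 4.180 + 416.024 + 12.376 = 455.190 sq m sabins.
Target A₂ = 0.161·1220.94/0.29 = 677.832 sabins (V = 1220.94 m³).
Shortfall: 677.832 − 455.190 = 222.6 sabins.

222.6 sabins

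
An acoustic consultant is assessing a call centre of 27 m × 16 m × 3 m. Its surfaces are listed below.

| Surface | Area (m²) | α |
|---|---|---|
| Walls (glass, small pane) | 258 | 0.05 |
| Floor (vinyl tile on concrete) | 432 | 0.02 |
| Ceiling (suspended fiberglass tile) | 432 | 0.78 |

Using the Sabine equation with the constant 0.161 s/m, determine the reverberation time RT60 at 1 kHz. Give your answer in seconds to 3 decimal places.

0.582 s

A = Σ Sᵢαᵢ = 258×0.05 + 432×0.02 + 432×0.78 = 358.500 sabins.
V = 27·16·3 = 1296 m³.
T = 0.161 V/A = 0.161·1296/358.500 = 0.582 s.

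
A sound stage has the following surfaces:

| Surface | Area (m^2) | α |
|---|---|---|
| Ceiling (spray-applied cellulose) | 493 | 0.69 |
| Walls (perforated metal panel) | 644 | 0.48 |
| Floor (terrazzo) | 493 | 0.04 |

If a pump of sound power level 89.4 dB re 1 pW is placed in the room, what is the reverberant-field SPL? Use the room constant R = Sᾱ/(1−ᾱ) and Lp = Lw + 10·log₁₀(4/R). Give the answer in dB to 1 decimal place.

Σ(Sᵢαᵢ) = 493×0.69 + 644×0.48 + 493×0.04 = 669.010; total area S = 1630.0 m^2.
ᾱ = 0.4104, so room constant R = A/(1−ᾱ) = 1134.685 m^2.
Lp = 89.4 + 10·log₁₀(4/1134.685) = 89.4 + (-24.53) = 64.9 dB.

64.9 dB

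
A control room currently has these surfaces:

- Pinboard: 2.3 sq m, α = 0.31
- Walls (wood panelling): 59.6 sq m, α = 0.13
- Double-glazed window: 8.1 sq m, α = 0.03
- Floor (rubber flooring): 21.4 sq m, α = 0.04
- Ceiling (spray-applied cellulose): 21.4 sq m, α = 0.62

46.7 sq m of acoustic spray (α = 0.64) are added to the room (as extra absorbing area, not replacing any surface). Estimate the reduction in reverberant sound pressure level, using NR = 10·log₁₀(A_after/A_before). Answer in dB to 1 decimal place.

Summing Sᵢαᵢ: 0.713 + 7.748 + 0.243 + 0.856 + 13.268 → A_before = 22.828 sabins.
Added absorption = 46.7 × 0.64 = 29.888 sabins.
New total A_after = 52.716 sabins.
Reduction = 10 log₁₀(A_after/A_before) = 10 log₁₀(2.3093) = 3.6 dB.

3.6 dB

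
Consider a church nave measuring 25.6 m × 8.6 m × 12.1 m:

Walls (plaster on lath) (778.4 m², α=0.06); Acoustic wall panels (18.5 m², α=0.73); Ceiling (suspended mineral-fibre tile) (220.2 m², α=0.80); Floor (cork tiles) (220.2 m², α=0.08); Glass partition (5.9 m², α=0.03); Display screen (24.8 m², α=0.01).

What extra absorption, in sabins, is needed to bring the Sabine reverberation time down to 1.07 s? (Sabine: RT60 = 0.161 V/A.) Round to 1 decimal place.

146.4 sabins

Total absorption A₁ = 778.4*0.06 + 18.5*0.73 + 220.2*0.80 + 220.2*0.08 + 5.9*0.03 + 24.8*0.01
  = 46.704 + 13.505 + 176.160 + 17.616 + 0.177 + 0.248 = 254.410 m² sabins.
V = 2663.936 m³. Required absorption A₂ = 0.161 × 2663.936 / 1.07 = 400.835 sabins.
Shortfall: 400.835 − 254.410 = 146.4 sabins.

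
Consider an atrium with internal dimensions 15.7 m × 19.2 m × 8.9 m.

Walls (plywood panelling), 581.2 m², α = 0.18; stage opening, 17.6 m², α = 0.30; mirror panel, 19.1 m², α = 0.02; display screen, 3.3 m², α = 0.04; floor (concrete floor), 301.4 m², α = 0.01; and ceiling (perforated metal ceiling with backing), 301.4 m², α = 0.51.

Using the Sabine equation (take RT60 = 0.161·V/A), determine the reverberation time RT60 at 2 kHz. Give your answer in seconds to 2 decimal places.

A = Σ Sᵢαᵢ = 581.2*0.18 + 17.6*0.30 + 19.1*0.02 + 3.3*0.04 + 301.4*0.01 + 301.4*0.51 = 267.138 sabins.
Room volume: 2682.816 m³.
T = 0.161 V/A = 0.161·2682.816/267.138 = 1.62 s.

1.62 sec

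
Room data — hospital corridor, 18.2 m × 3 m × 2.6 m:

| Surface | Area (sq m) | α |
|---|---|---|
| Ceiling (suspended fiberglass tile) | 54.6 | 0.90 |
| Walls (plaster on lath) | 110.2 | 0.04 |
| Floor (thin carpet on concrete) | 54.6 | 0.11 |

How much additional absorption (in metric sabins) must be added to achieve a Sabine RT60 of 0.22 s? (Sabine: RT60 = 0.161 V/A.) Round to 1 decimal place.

Total absorption A₁ = 54.6×0.90 + 110.2×0.04 + 54.6×0.11
  = 49.140 + 4.408 + 6.006 = 59.554 sq m sabins.
For T = 0.22 s, need A₂ = 0.161·V/T = 0.161·141.96/0.22 = 103.889 sabins.
ΔA = A₂ − A₁ = 103.889 − 59.554 = 44.3 sabins.

44.3 sabins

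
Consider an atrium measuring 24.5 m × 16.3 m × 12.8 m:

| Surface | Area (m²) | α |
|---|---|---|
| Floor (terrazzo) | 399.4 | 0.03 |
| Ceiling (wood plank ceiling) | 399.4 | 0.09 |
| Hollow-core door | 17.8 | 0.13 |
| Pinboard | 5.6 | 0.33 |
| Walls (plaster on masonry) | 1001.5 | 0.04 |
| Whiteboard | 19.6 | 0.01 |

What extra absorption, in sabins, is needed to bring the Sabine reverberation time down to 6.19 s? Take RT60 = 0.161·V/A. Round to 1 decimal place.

40.6 sabins

Total absorption A₁ = 399.4·0.03 + 399.4·0.09 + 17.8·0.13 + 5.6·0.33 + 1001.5·0.04 + 19.6·0.01
  = 11.982 + 35.946 + 2.314 + 1.848 + 40.060 + 0.196 = 92.346 m² sabins.
Target A₂ = 0.161·5111.68/6.19 = 132.953 sabins (V = 5111.68 m³).
Shortfall: 132.953 − 92.346 = 40.6 sabins.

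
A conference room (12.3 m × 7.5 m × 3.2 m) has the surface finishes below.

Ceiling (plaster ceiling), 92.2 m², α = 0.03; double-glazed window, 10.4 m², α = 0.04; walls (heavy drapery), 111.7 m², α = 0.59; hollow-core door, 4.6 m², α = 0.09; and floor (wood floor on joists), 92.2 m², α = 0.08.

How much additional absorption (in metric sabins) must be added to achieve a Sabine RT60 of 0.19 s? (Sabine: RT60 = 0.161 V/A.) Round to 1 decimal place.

173.3 sabins

Total absorption A₁ = 92.2·0.03 + 10.4·0.04 + 111.7·0.59 + 4.6·0.09 + 92.2·0.08
  = 2.766 + 0.416 + 65.903 + 0.414 + 7.376 = 76.875 m² sabins.
For T = 0.19 s, need A₂ = 0.161·V/T = 0.161·295.2/0.19 = 250.143 sabins.
Additional absorption ΔA = 250.143 − 76.875 = 173.3 sabins.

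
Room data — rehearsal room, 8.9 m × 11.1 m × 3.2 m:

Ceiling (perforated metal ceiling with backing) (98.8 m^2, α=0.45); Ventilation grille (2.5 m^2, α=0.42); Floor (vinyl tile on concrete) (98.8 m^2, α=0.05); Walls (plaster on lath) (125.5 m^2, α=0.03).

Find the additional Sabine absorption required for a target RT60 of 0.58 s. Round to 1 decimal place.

Summing Sᵢαᵢ: 44.460 + 1.050 + 4.940 + 3.765 → A₁ = 54.215 sabins.
V = 316.128 m³. Required absorption A₂ = 0.161 × 316.128 / 0.58 = 87.753 sabins.
ΔA = A₂ − A₁ = 87.753 − 54.215 = 33.5 sabins.

33.5 sabins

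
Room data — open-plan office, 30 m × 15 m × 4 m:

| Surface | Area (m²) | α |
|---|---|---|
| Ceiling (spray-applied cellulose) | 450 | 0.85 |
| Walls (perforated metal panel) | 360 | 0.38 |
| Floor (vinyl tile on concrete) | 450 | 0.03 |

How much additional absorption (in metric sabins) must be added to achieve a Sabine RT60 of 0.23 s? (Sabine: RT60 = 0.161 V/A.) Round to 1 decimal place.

727.2 sabins

Summing Sᵢαᵢ: 382.500 + 136.800 + 13.500 → A₁ = 532.800 sabins.
V = 1800 m³. Required absorption A₂ = 0.161 × 1800 / 0.23 = 1260.000 sabins.
ΔA = A₂ − A₁ = 1260.000 − 532.800 = 727.2 sabins.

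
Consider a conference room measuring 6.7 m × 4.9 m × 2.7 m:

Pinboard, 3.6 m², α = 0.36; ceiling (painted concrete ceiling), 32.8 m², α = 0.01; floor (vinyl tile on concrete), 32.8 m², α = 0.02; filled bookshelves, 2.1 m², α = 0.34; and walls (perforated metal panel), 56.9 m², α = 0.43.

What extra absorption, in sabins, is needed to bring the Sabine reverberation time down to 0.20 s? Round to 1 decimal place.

43.9 sabins

A₁ = Σ Sᵢαᵢ = 3.6·0.36 + 32.8·0.01 + 32.8·0.02 + 2.1·0.34 + 56.9·0.43 = 27.461 sabins.
V = 88.641 m³. Required absorption A₂ = 0.161 × 88.641 / 0.20 = 71.356 sabins.
Additional absorption ΔA = 71.356 − 27.461 = 43.9 sabins.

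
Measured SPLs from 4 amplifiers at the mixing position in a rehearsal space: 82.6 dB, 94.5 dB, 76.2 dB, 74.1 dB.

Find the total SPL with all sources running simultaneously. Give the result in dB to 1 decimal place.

94.9 dB

Converting to relative power and adding: 10^(82.6/10) + 10^(94.5/10) + 10^(76.2/10) + 10^(74.1/10) = 3.068e+09.
L_total = 10·log₁₀(3.068e+09) = 94.9 dB.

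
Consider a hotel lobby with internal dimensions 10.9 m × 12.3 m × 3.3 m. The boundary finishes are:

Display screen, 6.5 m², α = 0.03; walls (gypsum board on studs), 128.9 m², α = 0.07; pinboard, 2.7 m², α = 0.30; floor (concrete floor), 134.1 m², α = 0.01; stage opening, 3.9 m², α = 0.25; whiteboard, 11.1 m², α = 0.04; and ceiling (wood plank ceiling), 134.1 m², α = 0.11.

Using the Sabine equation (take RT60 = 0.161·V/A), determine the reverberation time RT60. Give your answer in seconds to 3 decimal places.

2.587 s

A = Σ Sᵢαᵢ = 6.5*0.03 + 128.9*0.07 + 2.7*0.30 + 134.1*0.01 + 3.9*0.25 + 11.1*0.04 + 134.1*0.11 = 27.539 sabins.
Volume V = 10.9 × 12.3 × 3.3 = 442.431 m³.
Sabine: RT60 = 0.161 × 442.431 / 27.539 = 2.587 s.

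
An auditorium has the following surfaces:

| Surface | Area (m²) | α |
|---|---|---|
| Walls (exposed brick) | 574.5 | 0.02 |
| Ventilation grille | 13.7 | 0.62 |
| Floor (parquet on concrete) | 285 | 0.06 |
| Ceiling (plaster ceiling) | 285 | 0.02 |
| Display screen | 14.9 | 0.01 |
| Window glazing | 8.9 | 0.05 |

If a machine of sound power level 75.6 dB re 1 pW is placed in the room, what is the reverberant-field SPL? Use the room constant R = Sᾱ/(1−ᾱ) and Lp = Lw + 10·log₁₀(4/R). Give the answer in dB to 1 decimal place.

65.1 dB

A = 43.378 sabins; S = 1182.0 m².
ᾱ = 43.378/1182.0 = 0.0367; R = Sᾱ/(1−ᾱ) = 43.378/(1−0.0367) = 45.031 m².
Lp = 75.6 + 10·log₁₀(4/45.031) = 75.6 + (-10.51) = 65.1 dB.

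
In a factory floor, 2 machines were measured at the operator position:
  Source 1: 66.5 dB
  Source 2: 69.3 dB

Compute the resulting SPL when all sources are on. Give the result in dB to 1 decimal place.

Σ 10^(Lᵢ/10) = 1.298e+07.
Combined level = 10 log₁₀(1.298e+07) = 71.1 dB.

71.1 dB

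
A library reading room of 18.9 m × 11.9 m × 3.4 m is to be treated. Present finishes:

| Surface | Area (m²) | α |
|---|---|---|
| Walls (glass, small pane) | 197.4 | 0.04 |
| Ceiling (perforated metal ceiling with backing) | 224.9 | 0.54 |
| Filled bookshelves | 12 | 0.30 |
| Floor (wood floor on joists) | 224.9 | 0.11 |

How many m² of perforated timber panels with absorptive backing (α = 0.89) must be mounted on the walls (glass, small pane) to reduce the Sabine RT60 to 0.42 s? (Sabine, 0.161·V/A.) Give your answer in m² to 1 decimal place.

159.4

Total absorption A₁ = 197.4*0.04 + 224.9*0.54 + 12*0.30 + 224.9*0.11
  = 7.896 + 121.446 + 3.600 + 24.739 = 157.681 m² sabins.
V = 764.694 m³. Target absorption A₂ = 0.161 × 764.694 / 0.42 = 293.133 sabins.
Absorption to add: 293.133 − 157.681 = 135.452 sabins.
Each m² of panel replacing the walls (glass, small pane) adds (0.89 − 0.04) = 0.85 sabins.
Area = ΔA/Δα = 135.452/0.85 = 159.4 m².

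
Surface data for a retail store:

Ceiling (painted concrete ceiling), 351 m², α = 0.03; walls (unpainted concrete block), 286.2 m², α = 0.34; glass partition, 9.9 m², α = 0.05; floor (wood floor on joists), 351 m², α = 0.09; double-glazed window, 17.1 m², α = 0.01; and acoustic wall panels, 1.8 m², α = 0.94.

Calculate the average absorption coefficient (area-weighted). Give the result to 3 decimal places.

S = Σ Sᵢ = 351 + 286.2 + 9.9 + 351 + 17.1 + 1.8 = 1017.0 m².
A = 351×0.03 + 286.2×0.34 + 9.9×0.05 + 351×0.09 + 17.1×0.01 + 1.8×0.94 = 141.786 sabins.
ᾱ = 141.786 / 1017.0 = 0.139.

0.139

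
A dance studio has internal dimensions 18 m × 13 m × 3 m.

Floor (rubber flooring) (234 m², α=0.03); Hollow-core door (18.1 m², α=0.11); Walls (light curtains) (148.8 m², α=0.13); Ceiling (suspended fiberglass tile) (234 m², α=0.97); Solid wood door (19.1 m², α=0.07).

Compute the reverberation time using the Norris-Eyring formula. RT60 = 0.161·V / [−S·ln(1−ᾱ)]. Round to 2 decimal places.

0.35 s

S = Σ Sᵢ = 654.0 m².
Absorption A = 234·0.03 + 18.1·0.11 + 148.8·0.13 + 234·0.97 + 19.1·0.07 = 256.672 sabins.
ᾱ = 256.672 / 654.0 = 0.3925.
Eyring denominator: −S ln(1−ᾱ) = 325.956.
V = 18 × 13 × 3 = 702 m³.
T = 0.161·V/[−S·ln(1−ᾱ)] = 0.161·702/325.956 = 0.35 s.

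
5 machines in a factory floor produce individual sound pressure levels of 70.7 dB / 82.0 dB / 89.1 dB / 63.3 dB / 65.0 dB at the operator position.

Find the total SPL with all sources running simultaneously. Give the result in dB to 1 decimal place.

89.9 dB

Σ 10^(Lᵢ/10) = 9.884e+08.
Combined level = 10 log₁₀(9.884e+08) = 89.9 dB.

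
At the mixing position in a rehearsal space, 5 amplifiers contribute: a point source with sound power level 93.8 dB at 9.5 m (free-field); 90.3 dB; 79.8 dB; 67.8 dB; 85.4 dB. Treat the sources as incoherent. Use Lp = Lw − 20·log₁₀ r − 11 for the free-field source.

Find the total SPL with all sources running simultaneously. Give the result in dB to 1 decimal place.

91.8 dB

Source at 9.5 m: Lp = 93.8 − 20·log₁₀(9.5) − 11 = 63.2 dB.
Sum in the linear (power) domain: Σ 10^(Lᵢ/10) = 10^(63.2/10) + 10^(90.3/10) + 10^(79.8/10) + 10^(67.8/10) + 10^(85.4/10) = 1.522e+09.
Back to dB: 10·log₁₀ Σ = 91.8 dB.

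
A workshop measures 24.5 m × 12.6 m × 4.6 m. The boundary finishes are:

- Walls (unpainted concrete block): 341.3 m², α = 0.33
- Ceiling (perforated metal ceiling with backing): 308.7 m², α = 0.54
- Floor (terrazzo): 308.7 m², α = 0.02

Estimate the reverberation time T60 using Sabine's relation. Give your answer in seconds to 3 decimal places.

Equivalent absorption area: A = 341.3×0.33 + 308.7×0.54 + 308.7×0.02 = 285.501 m².
Room volume: 1420.02 m³.
Sabine: RT60 = 0.161 × 1420.02 / 285.501 = 0.801 s.

0.801 seconds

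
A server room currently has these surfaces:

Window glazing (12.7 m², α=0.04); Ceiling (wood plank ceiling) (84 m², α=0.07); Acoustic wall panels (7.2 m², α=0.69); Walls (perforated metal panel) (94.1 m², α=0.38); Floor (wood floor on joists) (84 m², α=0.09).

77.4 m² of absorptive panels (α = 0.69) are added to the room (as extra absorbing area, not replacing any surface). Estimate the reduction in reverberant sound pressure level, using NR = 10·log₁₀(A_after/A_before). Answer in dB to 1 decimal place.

3.0 dB

Total absorption A_before = 12.7×0.04 + 84×0.07 + 7.2×0.69 + 94.1×0.38 + 84×0.09
  = 0.508 + 5.880 + 4.968 + 35.758 + 7.560 = 54.674 m² sabins.
Added absorption = 77.4 × 0.69 = 53.406 sabins.
New total A_after = 108.080 sabins.
NR = 10·log₁₀(108.080/54.674) = 3.0 dB.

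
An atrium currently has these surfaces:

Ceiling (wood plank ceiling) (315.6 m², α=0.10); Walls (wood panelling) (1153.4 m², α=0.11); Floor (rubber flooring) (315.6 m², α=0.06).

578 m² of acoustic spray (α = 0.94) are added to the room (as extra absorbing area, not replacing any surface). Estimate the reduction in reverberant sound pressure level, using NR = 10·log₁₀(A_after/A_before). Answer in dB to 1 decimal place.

Equivalent absorption area: A_before = 315.6·0.10 + 1153.4·0.11 + 315.6·0.06 = 177.370 m².
Added absorption = 578 × 0.94 = 543.320 sabins.
A_after = 177.370 + 543.320 = 720.690 sabins.
Reduction = 10 log₁₀(A_after/A_before) = 10 log₁₀(4.0632) = 6.1 dB.

6.1 dB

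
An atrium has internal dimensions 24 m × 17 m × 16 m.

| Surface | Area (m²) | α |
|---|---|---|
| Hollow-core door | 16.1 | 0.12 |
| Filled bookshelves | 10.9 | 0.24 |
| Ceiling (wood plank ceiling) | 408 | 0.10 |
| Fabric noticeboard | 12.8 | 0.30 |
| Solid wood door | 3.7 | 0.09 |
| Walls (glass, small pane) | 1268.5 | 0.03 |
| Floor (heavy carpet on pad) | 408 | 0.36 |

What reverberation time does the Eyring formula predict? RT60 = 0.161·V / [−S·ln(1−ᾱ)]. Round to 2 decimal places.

4.23 sec

S = Σ Sᵢ = 2128.0 m².
Σ(Sᵢαᵢ) = 16.1×0.12 + 10.9×0.24 + 408×0.10 + 12.8×0.30 + 3.7×0.09 + 1268.5×0.03 + 408×0.36 = 234.456.
ᾱ = 234.456 / 2128.0 = 0.1102.
Eyring denominator: −S ln(1−ᾱ) = 248.462.
V = 24 × 17 × 16 = 6528 m³.
RT60 = 0.161 × 6528 / 248.462 = 4.23 s.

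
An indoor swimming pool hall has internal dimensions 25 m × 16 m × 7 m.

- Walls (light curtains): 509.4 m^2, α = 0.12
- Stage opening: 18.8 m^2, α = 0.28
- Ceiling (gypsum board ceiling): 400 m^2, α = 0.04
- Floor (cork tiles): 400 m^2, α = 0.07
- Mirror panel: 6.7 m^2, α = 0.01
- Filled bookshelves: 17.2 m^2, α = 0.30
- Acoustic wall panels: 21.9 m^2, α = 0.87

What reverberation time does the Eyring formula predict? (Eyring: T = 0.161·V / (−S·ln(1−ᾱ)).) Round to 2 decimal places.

S = Σ Sᵢ = 1374.0 m^2.
Σ(Sᵢαᵢ) = 509.4×0.12 + 18.8×0.28 + 400×0.04 + 400×0.07 + 6.7×0.01 + 17.2×0.30 + 21.9×0.87 = 134.672.
Mean coefficient ᾱ = A/S = 0.0980.
−S·ln(1−ᾱ) = −1374.0 × ln(1 − 0.0980) = 141.715.
V = 25 × 16 × 7 = 2800 m³.
T = 0.161·V/[−S·ln(1−ᾱ)] = 0.161·2800/141.715 = 3.18 s.

3.18 s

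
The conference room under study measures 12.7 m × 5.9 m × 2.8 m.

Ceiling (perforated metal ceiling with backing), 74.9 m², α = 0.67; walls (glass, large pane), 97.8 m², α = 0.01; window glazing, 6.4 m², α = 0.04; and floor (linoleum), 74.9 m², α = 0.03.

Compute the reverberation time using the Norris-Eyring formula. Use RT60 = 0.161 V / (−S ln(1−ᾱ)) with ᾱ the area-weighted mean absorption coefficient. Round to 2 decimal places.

0.56 sec

Total surface area S = 74.9 + 97.8 + 6.4 + 74.9 = 254.0 m².
Absorption A = 74.9·0.67 + 97.8·0.01 + 6.4·0.04 + 74.9·0.03 = 53.664 sabins.
ᾱ = 53.664 / 254.0 = 0.2113.
−S·ln(1−ᾱ) = −254.0 × ln(1 − 0.2113) = 60.292.
V = 12.7 × 5.9 × 2.8 = 209.804 m³.
T = 0.161·V/[−S·ln(1−ᾱ)] = 0.161·209.804/60.292 = 0.56 s.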